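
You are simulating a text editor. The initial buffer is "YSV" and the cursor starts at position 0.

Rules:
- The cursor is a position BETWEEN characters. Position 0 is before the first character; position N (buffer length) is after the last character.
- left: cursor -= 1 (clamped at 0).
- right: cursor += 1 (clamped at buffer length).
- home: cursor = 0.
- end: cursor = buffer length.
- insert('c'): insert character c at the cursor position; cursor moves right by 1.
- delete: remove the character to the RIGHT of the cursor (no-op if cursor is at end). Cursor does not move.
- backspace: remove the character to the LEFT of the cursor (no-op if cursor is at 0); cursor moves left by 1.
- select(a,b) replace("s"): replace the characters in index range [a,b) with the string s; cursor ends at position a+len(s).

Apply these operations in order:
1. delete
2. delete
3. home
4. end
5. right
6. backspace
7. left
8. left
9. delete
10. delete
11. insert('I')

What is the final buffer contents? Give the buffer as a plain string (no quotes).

After op 1 (delete): buf='SV' cursor=0
After op 2 (delete): buf='V' cursor=0
After op 3 (home): buf='V' cursor=0
After op 4 (end): buf='V' cursor=1
After op 5 (right): buf='V' cursor=1
After op 6 (backspace): buf='(empty)' cursor=0
After op 7 (left): buf='(empty)' cursor=0
After op 8 (left): buf='(empty)' cursor=0
After op 9 (delete): buf='(empty)' cursor=0
After op 10 (delete): buf='(empty)' cursor=0
After op 11 (insert('I')): buf='I' cursor=1

Answer: I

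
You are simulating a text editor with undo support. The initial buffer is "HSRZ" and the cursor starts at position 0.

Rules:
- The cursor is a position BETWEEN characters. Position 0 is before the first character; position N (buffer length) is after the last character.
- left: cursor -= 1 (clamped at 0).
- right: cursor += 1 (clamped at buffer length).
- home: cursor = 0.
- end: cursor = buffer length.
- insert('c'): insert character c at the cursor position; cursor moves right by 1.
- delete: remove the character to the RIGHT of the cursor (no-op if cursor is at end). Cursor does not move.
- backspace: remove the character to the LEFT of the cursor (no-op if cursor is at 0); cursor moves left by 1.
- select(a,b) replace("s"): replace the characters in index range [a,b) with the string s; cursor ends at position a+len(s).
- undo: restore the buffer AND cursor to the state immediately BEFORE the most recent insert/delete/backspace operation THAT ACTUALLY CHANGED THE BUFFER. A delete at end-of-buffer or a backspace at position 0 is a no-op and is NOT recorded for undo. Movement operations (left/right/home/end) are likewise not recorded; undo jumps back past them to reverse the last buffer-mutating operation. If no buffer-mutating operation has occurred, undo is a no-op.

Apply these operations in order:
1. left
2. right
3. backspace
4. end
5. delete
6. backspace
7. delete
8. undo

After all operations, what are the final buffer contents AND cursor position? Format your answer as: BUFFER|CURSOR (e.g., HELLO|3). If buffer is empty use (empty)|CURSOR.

Answer: SRZ|3

Derivation:
After op 1 (left): buf='HSRZ' cursor=0
After op 2 (right): buf='HSRZ' cursor=1
After op 3 (backspace): buf='SRZ' cursor=0
After op 4 (end): buf='SRZ' cursor=3
After op 5 (delete): buf='SRZ' cursor=3
After op 6 (backspace): buf='SR' cursor=2
After op 7 (delete): buf='SR' cursor=2
After op 8 (undo): buf='SRZ' cursor=3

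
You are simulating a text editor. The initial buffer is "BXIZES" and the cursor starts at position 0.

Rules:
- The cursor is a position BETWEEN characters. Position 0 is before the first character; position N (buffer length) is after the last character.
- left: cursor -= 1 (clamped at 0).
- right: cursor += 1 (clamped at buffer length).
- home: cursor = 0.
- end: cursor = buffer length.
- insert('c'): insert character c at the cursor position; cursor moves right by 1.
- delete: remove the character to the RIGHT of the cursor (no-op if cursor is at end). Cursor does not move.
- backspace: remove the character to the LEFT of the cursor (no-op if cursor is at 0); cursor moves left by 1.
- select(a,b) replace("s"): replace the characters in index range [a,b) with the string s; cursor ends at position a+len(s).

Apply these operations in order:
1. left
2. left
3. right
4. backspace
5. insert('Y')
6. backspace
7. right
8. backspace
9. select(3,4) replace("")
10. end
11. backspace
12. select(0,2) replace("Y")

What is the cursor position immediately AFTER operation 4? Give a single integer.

After op 1 (left): buf='BXIZES' cursor=0
After op 2 (left): buf='BXIZES' cursor=0
After op 3 (right): buf='BXIZES' cursor=1
After op 4 (backspace): buf='XIZES' cursor=0

Answer: 0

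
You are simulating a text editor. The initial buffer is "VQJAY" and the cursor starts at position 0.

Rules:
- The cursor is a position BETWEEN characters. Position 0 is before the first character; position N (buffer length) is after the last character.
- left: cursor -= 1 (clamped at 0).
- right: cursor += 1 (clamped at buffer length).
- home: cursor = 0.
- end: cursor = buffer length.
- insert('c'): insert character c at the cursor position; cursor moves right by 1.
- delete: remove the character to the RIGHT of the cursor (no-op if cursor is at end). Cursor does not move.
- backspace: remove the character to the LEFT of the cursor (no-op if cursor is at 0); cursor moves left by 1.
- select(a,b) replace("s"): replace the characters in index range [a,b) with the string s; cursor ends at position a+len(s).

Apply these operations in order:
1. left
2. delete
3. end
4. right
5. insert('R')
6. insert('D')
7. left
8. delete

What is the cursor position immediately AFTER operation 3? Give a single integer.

Answer: 4

Derivation:
After op 1 (left): buf='VQJAY' cursor=0
After op 2 (delete): buf='QJAY' cursor=0
After op 3 (end): buf='QJAY' cursor=4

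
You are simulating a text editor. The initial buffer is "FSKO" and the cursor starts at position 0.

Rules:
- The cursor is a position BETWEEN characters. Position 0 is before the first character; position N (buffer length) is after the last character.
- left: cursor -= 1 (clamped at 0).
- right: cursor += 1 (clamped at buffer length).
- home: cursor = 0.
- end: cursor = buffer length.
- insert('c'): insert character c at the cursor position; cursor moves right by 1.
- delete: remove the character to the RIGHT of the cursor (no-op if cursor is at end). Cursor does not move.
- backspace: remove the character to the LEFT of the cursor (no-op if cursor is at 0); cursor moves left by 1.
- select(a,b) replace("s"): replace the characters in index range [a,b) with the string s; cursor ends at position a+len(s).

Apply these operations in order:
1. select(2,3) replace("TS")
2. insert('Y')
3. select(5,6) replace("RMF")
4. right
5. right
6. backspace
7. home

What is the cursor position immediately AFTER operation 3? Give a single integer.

After op 1 (select(2,3) replace("TS")): buf='FSTSO' cursor=4
After op 2 (insert('Y')): buf='FSTSYO' cursor=5
After op 3 (select(5,6) replace("RMF")): buf='FSTSYRMF' cursor=8

Answer: 8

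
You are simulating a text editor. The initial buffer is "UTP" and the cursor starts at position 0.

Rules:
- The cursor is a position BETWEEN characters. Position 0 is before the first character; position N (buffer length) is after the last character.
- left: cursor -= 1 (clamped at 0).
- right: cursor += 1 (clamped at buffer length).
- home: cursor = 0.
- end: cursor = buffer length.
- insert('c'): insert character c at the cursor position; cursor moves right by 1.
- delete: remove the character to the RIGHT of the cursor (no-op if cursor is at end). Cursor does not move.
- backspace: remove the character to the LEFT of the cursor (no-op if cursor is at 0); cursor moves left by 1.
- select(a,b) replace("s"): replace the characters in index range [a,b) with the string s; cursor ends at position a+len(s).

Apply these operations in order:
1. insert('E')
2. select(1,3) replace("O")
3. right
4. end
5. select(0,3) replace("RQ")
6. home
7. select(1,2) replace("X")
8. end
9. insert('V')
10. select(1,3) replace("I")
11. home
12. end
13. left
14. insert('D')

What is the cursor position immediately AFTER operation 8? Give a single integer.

Answer: 2

Derivation:
After op 1 (insert('E')): buf='EUTP' cursor=1
After op 2 (select(1,3) replace("O")): buf='EOP' cursor=2
After op 3 (right): buf='EOP' cursor=3
After op 4 (end): buf='EOP' cursor=3
After op 5 (select(0,3) replace("RQ")): buf='RQ' cursor=2
After op 6 (home): buf='RQ' cursor=0
After op 7 (select(1,2) replace("X")): buf='RX' cursor=2
After op 8 (end): buf='RX' cursor=2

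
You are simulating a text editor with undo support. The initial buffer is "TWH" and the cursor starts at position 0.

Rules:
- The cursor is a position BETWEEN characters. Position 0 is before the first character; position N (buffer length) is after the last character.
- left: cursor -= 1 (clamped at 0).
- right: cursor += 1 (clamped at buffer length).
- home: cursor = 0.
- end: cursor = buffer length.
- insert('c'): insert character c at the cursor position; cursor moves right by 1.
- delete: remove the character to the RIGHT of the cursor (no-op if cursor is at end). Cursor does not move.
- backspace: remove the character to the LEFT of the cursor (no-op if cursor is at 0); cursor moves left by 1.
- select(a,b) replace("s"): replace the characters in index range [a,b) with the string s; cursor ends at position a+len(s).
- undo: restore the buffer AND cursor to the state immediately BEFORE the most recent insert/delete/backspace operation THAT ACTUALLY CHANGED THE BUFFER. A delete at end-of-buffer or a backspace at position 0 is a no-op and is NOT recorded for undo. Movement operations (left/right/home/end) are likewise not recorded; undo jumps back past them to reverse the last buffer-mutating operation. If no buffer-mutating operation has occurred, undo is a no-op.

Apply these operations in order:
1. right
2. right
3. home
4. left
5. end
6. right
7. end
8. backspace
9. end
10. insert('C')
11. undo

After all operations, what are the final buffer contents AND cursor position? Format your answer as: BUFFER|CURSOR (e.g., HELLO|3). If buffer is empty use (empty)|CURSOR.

Answer: TW|2

Derivation:
After op 1 (right): buf='TWH' cursor=1
After op 2 (right): buf='TWH' cursor=2
After op 3 (home): buf='TWH' cursor=0
After op 4 (left): buf='TWH' cursor=0
After op 5 (end): buf='TWH' cursor=3
After op 6 (right): buf='TWH' cursor=3
After op 7 (end): buf='TWH' cursor=3
After op 8 (backspace): buf='TW' cursor=2
After op 9 (end): buf='TW' cursor=2
After op 10 (insert('C')): buf='TWC' cursor=3
After op 11 (undo): buf='TW' cursor=2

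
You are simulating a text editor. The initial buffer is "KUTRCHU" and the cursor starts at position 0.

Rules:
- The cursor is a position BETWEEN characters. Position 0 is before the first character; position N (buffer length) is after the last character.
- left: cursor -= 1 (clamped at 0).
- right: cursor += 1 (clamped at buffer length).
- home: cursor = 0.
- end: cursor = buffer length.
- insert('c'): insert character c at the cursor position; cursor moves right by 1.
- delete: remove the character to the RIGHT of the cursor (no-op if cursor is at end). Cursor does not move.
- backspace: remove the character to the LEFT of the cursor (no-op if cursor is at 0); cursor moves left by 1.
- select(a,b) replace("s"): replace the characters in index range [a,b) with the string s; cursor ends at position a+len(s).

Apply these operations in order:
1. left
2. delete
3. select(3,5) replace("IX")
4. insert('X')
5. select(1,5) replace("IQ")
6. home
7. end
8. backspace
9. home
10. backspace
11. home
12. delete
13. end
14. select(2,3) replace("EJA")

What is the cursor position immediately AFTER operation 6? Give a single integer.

Answer: 0

Derivation:
After op 1 (left): buf='KUTRCHU' cursor=0
After op 2 (delete): buf='UTRCHU' cursor=0
After op 3 (select(3,5) replace("IX")): buf='UTRIXU' cursor=5
After op 4 (insert('X')): buf='UTRIXXU' cursor=6
After op 5 (select(1,5) replace("IQ")): buf='UIQXU' cursor=3
After op 6 (home): buf='UIQXU' cursor=0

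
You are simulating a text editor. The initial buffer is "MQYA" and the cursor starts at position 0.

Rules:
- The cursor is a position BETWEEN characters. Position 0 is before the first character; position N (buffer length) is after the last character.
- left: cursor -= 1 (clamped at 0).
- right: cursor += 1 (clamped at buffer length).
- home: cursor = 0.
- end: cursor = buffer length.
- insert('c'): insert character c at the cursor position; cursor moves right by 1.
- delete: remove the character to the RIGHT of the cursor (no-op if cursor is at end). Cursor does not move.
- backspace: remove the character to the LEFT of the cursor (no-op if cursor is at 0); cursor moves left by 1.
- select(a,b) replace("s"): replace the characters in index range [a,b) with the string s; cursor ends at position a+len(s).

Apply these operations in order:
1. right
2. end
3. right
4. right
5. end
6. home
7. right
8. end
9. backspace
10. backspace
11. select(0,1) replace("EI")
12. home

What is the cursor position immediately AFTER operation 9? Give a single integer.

After op 1 (right): buf='MQYA' cursor=1
After op 2 (end): buf='MQYA' cursor=4
After op 3 (right): buf='MQYA' cursor=4
After op 4 (right): buf='MQYA' cursor=4
After op 5 (end): buf='MQYA' cursor=4
After op 6 (home): buf='MQYA' cursor=0
After op 7 (right): buf='MQYA' cursor=1
After op 8 (end): buf='MQYA' cursor=4
After op 9 (backspace): buf='MQY' cursor=3

Answer: 3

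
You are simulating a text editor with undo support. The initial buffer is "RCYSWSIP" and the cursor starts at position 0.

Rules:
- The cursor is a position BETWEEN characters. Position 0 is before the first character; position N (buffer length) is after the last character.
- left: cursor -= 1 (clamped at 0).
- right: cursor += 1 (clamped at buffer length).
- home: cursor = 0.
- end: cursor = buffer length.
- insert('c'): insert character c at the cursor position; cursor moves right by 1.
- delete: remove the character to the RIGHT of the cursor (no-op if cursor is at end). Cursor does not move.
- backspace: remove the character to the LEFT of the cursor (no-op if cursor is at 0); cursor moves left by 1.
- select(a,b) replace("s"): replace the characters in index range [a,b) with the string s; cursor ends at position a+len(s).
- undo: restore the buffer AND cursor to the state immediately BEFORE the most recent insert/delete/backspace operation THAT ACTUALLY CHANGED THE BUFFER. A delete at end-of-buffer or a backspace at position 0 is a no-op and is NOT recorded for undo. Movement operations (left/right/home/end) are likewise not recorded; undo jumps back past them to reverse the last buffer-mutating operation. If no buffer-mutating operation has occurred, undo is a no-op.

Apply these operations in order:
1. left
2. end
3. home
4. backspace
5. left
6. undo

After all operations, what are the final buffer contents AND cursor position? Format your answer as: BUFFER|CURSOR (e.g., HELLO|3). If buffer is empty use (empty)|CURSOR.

Answer: RCYSWSIP|0

Derivation:
After op 1 (left): buf='RCYSWSIP' cursor=0
After op 2 (end): buf='RCYSWSIP' cursor=8
After op 3 (home): buf='RCYSWSIP' cursor=0
After op 4 (backspace): buf='RCYSWSIP' cursor=0
After op 5 (left): buf='RCYSWSIP' cursor=0
After op 6 (undo): buf='RCYSWSIP' cursor=0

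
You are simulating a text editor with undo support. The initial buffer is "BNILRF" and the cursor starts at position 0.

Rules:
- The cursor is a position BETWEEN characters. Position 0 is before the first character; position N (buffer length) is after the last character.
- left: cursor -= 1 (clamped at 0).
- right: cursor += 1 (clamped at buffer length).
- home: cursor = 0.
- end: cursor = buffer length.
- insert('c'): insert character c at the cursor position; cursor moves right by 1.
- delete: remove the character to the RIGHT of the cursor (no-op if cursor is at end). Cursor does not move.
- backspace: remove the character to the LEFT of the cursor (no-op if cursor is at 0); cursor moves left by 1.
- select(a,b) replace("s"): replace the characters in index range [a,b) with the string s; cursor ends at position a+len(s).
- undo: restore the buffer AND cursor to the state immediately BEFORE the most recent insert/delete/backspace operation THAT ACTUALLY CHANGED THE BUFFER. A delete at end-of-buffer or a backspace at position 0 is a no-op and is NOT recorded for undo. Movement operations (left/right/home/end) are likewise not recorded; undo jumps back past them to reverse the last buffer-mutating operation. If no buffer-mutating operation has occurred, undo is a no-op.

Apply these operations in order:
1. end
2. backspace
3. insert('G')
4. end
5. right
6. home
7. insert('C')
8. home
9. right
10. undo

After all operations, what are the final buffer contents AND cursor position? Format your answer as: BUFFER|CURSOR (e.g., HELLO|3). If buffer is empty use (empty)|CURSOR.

After op 1 (end): buf='BNILRF' cursor=6
After op 2 (backspace): buf='BNILR' cursor=5
After op 3 (insert('G')): buf='BNILRG' cursor=6
After op 4 (end): buf='BNILRG' cursor=6
After op 5 (right): buf='BNILRG' cursor=6
After op 6 (home): buf='BNILRG' cursor=0
After op 7 (insert('C')): buf='CBNILRG' cursor=1
After op 8 (home): buf='CBNILRG' cursor=0
After op 9 (right): buf='CBNILRG' cursor=1
After op 10 (undo): buf='BNILRG' cursor=0

Answer: BNILRG|0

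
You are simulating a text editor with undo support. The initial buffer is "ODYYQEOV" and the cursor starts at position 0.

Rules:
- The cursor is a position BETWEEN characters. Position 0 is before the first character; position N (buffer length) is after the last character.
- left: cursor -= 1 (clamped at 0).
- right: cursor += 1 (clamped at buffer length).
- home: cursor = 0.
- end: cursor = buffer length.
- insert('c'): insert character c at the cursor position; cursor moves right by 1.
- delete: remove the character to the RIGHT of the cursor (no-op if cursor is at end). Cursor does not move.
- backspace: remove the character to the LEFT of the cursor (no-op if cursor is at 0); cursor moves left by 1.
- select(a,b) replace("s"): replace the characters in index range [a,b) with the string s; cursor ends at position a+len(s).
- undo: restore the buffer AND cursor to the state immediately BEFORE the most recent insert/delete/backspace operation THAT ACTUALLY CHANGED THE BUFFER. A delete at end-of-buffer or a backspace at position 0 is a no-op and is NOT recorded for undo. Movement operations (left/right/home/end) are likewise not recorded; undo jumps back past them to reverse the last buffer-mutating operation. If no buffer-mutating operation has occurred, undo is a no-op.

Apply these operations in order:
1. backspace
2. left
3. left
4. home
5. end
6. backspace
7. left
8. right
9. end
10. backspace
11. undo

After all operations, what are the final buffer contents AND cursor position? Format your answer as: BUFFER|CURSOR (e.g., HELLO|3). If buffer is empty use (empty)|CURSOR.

Answer: ODYYQEO|7

Derivation:
After op 1 (backspace): buf='ODYYQEOV' cursor=0
After op 2 (left): buf='ODYYQEOV' cursor=0
After op 3 (left): buf='ODYYQEOV' cursor=0
After op 4 (home): buf='ODYYQEOV' cursor=0
After op 5 (end): buf='ODYYQEOV' cursor=8
After op 6 (backspace): buf='ODYYQEO' cursor=7
After op 7 (left): buf='ODYYQEO' cursor=6
After op 8 (right): buf='ODYYQEO' cursor=7
After op 9 (end): buf='ODYYQEO' cursor=7
After op 10 (backspace): buf='ODYYQE' cursor=6
After op 11 (undo): buf='ODYYQEO' cursor=7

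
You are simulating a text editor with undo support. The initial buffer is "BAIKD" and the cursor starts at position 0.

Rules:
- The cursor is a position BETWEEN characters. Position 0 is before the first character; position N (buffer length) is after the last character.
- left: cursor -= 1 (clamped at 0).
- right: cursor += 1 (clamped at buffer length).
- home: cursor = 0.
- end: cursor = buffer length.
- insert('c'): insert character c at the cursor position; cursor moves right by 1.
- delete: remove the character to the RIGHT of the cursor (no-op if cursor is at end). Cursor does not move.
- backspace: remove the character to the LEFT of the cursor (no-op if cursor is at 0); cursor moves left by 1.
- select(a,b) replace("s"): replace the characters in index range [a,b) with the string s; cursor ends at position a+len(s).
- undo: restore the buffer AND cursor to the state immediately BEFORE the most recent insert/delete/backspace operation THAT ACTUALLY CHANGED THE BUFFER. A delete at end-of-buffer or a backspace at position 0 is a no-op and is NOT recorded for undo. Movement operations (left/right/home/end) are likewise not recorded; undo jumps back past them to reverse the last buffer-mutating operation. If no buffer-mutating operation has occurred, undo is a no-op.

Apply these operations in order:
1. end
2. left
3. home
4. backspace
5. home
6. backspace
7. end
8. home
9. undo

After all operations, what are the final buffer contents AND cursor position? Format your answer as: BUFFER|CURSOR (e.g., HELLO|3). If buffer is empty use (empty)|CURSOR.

Answer: BAIKD|0

Derivation:
After op 1 (end): buf='BAIKD' cursor=5
After op 2 (left): buf='BAIKD' cursor=4
After op 3 (home): buf='BAIKD' cursor=0
After op 4 (backspace): buf='BAIKD' cursor=0
After op 5 (home): buf='BAIKD' cursor=0
After op 6 (backspace): buf='BAIKD' cursor=0
After op 7 (end): buf='BAIKD' cursor=5
After op 8 (home): buf='BAIKD' cursor=0
After op 9 (undo): buf='BAIKD' cursor=0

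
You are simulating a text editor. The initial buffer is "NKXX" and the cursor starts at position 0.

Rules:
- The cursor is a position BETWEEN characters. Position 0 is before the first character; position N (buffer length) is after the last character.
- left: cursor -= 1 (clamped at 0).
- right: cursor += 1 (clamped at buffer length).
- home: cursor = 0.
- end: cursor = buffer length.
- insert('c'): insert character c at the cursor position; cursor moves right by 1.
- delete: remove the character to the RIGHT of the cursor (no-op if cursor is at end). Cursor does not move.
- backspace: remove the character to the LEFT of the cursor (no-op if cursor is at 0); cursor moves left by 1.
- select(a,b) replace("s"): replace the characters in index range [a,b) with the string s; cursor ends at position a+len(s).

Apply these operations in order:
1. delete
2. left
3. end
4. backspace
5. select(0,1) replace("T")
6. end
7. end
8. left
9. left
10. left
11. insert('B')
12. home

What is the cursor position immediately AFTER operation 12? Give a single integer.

After op 1 (delete): buf='KXX' cursor=0
After op 2 (left): buf='KXX' cursor=0
After op 3 (end): buf='KXX' cursor=3
After op 4 (backspace): buf='KX' cursor=2
After op 5 (select(0,1) replace("T")): buf='TX' cursor=1
After op 6 (end): buf='TX' cursor=2
After op 7 (end): buf='TX' cursor=2
After op 8 (left): buf='TX' cursor=1
After op 9 (left): buf='TX' cursor=0
After op 10 (left): buf='TX' cursor=0
After op 11 (insert('B')): buf='BTX' cursor=1
After op 12 (home): buf='BTX' cursor=0

Answer: 0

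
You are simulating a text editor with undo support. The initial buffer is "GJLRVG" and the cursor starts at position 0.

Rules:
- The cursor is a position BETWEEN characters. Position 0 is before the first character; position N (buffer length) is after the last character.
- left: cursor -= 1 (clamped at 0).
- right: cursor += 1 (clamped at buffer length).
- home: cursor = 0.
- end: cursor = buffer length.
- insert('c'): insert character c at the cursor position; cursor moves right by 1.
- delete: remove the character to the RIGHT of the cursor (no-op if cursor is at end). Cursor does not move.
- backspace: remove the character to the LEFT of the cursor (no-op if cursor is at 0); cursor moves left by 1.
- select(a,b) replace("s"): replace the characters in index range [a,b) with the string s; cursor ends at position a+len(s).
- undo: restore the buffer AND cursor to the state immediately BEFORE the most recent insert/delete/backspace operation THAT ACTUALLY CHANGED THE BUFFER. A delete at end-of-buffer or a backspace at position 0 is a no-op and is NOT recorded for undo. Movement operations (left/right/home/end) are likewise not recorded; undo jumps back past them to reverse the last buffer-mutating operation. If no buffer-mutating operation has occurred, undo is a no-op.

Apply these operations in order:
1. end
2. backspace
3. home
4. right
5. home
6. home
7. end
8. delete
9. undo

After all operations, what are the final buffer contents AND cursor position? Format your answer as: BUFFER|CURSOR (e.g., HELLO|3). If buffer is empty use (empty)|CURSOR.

Answer: GJLRVG|6

Derivation:
After op 1 (end): buf='GJLRVG' cursor=6
After op 2 (backspace): buf='GJLRV' cursor=5
After op 3 (home): buf='GJLRV' cursor=0
After op 4 (right): buf='GJLRV' cursor=1
After op 5 (home): buf='GJLRV' cursor=0
After op 6 (home): buf='GJLRV' cursor=0
After op 7 (end): buf='GJLRV' cursor=5
After op 8 (delete): buf='GJLRV' cursor=5
After op 9 (undo): buf='GJLRVG' cursor=6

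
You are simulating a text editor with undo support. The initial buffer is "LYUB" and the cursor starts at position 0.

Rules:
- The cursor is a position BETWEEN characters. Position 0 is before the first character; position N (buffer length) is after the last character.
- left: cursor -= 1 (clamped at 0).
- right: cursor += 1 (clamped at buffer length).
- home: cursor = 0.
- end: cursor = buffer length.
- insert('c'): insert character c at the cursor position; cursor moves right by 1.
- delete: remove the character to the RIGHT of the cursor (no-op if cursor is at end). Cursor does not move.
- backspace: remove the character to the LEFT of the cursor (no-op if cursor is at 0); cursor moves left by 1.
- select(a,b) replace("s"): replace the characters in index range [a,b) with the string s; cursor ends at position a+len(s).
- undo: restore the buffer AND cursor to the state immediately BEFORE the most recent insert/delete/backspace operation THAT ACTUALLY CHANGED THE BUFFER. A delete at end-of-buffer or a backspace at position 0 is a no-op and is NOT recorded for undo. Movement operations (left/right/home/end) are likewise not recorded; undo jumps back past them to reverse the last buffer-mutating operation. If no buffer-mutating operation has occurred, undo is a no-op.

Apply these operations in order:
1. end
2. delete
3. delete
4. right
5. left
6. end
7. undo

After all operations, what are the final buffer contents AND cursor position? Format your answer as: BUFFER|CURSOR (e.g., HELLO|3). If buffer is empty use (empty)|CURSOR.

Answer: LYUB|4

Derivation:
After op 1 (end): buf='LYUB' cursor=4
After op 2 (delete): buf='LYUB' cursor=4
After op 3 (delete): buf='LYUB' cursor=4
After op 4 (right): buf='LYUB' cursor=4
After op 5 (left): buf='LYUB' cursor=3
After op 6 (end): buf='LYUB' cursor=4
After op 7 (undo): buf='LYUB' cursor=4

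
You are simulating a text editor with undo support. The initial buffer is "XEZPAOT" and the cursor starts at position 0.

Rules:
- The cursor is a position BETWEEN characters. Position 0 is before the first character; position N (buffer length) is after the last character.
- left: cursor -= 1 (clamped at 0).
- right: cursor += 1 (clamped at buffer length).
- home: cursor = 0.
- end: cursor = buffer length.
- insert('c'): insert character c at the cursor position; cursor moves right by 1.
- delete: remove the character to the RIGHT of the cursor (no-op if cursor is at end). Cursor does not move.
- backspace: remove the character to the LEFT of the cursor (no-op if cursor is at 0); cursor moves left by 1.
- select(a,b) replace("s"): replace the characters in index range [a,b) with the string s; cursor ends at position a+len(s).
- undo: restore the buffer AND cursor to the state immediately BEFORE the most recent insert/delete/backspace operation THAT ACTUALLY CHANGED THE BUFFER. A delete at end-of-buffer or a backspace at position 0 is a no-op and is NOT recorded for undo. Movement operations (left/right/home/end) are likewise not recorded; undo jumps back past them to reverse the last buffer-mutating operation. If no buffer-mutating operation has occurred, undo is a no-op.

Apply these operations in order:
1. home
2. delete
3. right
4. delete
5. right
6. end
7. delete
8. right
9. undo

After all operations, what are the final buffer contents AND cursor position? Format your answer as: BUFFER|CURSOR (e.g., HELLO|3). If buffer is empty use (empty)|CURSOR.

Answer: EZPAOT|1

Derivation:
After op 1 (home): buf='XEZPAOT' cursor=0
After op 2 (delete): buf='EZPAOT' cursor=0
After op 3 (right): buf='EZPAOT' cursor=1
After op 4 (delete): buf='EPAOT' cursor=1
After op 5 (right): buf='EPAOT' cursor=2
After op 6 (end): buf='EPAOT' cursor=5
After op 7 (delete): buf='EPAOT' cursor=5
After op 8 (right): buf='EPAOT' cursor=5
After op 9 (undo): buf='EZPAOT' cursor=1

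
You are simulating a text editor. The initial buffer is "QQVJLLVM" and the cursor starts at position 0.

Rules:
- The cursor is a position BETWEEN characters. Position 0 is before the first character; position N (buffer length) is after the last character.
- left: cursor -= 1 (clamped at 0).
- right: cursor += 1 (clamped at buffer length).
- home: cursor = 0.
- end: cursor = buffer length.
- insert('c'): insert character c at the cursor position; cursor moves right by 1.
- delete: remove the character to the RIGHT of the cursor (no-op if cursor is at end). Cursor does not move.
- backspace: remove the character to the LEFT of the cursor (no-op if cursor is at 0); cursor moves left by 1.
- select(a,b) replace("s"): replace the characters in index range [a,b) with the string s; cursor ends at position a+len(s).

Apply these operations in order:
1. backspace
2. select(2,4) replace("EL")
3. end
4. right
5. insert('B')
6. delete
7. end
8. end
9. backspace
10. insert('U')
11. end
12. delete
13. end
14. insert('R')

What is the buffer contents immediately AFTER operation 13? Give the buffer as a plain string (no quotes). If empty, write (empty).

Answer: QQELLLVMU

Derivation:
After op 1 (backspace): buf='QQVJLLVM' cursor=0
After op 2 (select(2,4) replace("EL")): buf='QQELLLVM' cursor=4
After op 3 (end): buf='QQELLLVM' cursor=8
After op 4 (right): buf='QQELLLVM' cursor=8
After op 5 (insert('B')): buf='QQELLLVMB' cursor=9
After op 6 (delete): buf='QQELLLVMB' cursor=9
After op 7 (end): buf='QQELLLVMB' cursor=9
After op 8 (end): buf='QQELLLVMB' cursor=9
After op 9 (backspace): buf='QQELLLVM' cursor=8
After op 10 (insert('U')): buf='QQELLLVMU' cursor=9
After op 11 (end): buf='QQELLLVMU' cursor=9
After op 12 (delete): buf='QQELLLVMU' cursor=9
After op 13 (end): buf='QQELLLVMU' cursor=9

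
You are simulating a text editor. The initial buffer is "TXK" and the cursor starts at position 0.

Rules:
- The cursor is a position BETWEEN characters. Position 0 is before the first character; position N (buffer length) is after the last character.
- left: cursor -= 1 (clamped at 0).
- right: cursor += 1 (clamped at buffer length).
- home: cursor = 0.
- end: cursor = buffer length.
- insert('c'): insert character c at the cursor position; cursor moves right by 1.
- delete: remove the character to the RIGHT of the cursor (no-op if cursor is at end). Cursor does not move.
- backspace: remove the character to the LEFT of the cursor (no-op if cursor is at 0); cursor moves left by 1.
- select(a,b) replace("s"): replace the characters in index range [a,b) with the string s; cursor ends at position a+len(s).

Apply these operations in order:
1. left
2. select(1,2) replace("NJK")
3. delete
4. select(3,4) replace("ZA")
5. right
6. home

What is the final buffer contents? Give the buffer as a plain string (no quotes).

Answer: TNJZA

Derivation:
After op 1 (left): buf='TXK' cursor=0
After op 2 (select(1,2) replace("NJK")): buf='TNJKK' cursor=4
After op 3 (delete): buf='TNJK' cursor=4
After op 4 (select(3,4) replace("ZA")): buf='TNJZA' cursor=5
After op 5 (right): buf='TNJZA' cursor=5
After op 6 (home): buf='TNJZA' cursor=0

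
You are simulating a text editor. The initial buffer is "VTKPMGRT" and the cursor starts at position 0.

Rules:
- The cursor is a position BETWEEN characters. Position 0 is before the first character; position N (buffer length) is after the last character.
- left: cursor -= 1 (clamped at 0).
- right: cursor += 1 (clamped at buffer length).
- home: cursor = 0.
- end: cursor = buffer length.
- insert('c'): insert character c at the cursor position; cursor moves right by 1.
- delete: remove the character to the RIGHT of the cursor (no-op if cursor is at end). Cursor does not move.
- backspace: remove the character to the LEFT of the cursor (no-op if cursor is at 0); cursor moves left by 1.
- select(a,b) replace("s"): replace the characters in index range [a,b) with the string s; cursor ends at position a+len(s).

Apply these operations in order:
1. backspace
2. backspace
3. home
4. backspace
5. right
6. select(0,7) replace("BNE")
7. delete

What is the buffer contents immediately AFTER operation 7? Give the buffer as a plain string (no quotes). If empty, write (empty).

Answer: BNE

Derivation:
After op 1 (backspace): buf='VTKPMGRT' cursor=0
After op 2 (backspace): buf='VTKPMGRT' cursor=0
After op 3 (home): buf='VTKPMGRT' cursor=0
After op 4 (backspace): buf='VTKPMGRT' cursor=0
After op 5 (right): buf='VTKPMGRT' cursor=1
After op 6 (select(0,7) replace("BNE")): buf='BNET' cursor=3
After op 7 (delete): buf='BNE' cursor=3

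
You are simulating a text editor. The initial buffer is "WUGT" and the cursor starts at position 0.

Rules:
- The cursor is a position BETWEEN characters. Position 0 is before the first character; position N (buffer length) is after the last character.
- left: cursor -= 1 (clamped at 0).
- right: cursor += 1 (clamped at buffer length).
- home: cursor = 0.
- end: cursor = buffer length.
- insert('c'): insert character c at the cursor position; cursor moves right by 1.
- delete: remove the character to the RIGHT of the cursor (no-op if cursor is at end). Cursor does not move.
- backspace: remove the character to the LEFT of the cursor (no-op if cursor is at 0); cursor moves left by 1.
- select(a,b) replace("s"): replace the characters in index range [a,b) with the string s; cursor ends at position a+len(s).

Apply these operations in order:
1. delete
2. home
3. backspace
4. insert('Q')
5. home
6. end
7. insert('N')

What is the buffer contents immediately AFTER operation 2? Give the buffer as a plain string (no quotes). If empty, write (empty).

Answer: UGT

Derivation:
After op 1 (delete): buf='UGT' cursor=0
After op 2 (home): buf='UGT' cursor=0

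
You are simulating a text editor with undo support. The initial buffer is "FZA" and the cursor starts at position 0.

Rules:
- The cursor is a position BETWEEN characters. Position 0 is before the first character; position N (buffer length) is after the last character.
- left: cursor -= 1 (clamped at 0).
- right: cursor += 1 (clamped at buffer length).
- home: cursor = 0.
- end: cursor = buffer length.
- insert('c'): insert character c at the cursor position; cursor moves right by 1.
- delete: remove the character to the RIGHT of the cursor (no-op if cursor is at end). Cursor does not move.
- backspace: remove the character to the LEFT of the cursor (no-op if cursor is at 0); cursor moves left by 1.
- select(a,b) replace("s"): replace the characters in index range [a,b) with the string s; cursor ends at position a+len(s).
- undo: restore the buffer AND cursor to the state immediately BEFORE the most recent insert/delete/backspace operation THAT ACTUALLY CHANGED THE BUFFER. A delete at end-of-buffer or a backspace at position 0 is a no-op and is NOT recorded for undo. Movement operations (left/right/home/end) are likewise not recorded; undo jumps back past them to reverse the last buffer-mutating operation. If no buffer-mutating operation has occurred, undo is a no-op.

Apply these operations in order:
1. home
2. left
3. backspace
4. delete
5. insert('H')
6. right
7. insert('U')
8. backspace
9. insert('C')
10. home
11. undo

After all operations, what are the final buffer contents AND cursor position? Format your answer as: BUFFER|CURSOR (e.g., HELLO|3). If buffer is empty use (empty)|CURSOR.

After op 1 (home): buf='FZA' cursor=0
After op 2 (left): buf='FZA' cursor=0
After op 3 (backspace): buf='FZA' cursor=0
After op 4 (delete): buf='ZA' cursor=0
After op 5 (insert('H')): buf='HZA' cursor=1
After op 6 (right): buf='HZA' cursor=2
After op 7 (insert('U')): buf='HZUA' cursor=3
After op 8 (backspace): buf='HZA' cursor=2
After op 9 (insert('C')): buf='HZCA' cursor=3
After op 10 (home): buf='HZCA' cursor=0
After op 11 (undo): buf='HZA' cursor=2

Answer: HZA|2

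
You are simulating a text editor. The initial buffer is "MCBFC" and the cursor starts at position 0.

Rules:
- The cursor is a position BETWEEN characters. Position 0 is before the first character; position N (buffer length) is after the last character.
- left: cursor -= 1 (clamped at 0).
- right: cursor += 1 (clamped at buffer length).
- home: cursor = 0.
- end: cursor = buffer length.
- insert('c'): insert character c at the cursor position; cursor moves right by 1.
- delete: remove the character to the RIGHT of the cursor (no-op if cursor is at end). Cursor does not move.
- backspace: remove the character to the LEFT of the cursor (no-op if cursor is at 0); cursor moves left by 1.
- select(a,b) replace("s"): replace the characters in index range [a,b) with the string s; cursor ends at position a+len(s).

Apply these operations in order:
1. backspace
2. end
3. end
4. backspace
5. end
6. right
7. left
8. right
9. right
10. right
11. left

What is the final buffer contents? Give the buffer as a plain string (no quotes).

After op 1 (backspace): buf='MCBFC' cursor=0
After op 2 (end): buf='MCBFC' cursor=5
After op 3 (end): buf='MCBFC' cursor=5
After op 4 (backspace): buf='MCBF' cursor=4
After op 5 (end): buf='MCBF' cursor=4
After op 6 (right): buf='MCBF' cursor=4
After op 7 (left): buf='MCBF' cursor=3
After op 8 (right): buf='MCBF' cursor=4
After op 9 (right): buf='MCBF' cursor=4
After op 10 (right): buf='MCBF' cursor=4
After op 11 (left): buf='MCBF' cursor=3

Answer: MCBF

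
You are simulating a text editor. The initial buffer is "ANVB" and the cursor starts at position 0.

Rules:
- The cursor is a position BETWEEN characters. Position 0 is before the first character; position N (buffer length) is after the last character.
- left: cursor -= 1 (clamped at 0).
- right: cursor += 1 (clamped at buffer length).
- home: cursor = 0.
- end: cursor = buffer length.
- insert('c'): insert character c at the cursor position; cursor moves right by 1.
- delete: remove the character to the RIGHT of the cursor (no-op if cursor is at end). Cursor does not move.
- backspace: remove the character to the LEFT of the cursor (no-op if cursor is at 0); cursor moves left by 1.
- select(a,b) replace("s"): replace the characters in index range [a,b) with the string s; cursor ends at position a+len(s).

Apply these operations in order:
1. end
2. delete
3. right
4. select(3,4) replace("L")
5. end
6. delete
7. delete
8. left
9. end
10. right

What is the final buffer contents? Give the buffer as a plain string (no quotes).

After op 1 (end): buf='ANVB' cursor=4
After op 2 (delete): buf='ANVB' cursor=4
After op 3 (right): buf='ANVB' cursor=4
After op 4 (select(3,4) replace("L")): buf='ANVL' cursor=4
After op 5 (end): buf='ANVL' cursor=4
After op 6 (delete): buf='ANVL' cursor=4
After op 7 (delete): buf='ANVL' cursor=4
After op 8 (left): buf='ANVL' cursor=3
After op 9 (end): buf='ANVL' cursor=4
After op 10 (right): buf='ANVL' cursor=4

Answer: ANVL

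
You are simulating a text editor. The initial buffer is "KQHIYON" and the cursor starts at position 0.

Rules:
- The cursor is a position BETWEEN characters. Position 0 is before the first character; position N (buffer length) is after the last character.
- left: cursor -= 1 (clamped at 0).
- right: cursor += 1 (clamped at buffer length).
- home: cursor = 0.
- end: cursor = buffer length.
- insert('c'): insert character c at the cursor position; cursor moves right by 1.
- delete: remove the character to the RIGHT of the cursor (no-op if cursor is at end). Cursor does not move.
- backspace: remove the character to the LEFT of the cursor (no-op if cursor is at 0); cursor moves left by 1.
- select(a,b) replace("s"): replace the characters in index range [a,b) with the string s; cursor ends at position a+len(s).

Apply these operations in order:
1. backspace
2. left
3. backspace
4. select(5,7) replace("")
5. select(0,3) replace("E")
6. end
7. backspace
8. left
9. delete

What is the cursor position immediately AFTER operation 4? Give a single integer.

After op 1 (backspace): buf='KQHIYON' cursor=0
After op 2 (left): buf='KQHIYON' cursor=0
After op 3 (backspace): buf='KQHIYON' cursor=0
After op 4 (select(5,7) replace("")): buf='KQHIY' cursor=5

Answer: 5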